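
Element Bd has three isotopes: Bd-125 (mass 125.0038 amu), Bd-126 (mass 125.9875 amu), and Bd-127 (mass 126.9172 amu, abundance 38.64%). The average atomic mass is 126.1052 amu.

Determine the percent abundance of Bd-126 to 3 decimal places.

The remaining 61.36% is split between Bd-125 (fraction x) and Bd-126 (fraction 0.6136 − x).
Substituting: 125.0038x + 125.9875(0.6136 − x) = 77.06439392
(125.0038 − 125.9875)x = -0.24153608  ⇒  x = 0.24554, y = 0.36806
Bd-125: 24.554%, Bd-126: 36.806%.

36.806%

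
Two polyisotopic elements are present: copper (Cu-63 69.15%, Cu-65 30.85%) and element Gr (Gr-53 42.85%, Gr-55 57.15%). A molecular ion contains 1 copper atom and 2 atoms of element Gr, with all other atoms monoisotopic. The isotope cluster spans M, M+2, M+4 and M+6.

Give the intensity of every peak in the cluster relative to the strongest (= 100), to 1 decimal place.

Copper pattern (n=1): 0.6915 : 0.3085
Element Gr pattern (n=2): 0.18361225 : 0.4897755 : 0.32661225
Convolve the two distributions (both contribute in 2-u steps):
  M: 0.6915×0.18361225 = 0.126968
  M+2: 0.6915×0.4897755 + 0.3085×0.18361225 = 0.395324
  M+4: 0.6915×0.32661225 + 0.3085×0.4897755 = 0.376948
  M+6: 0.3085×0.32661225 = 0.100760
Scale to base peak (0.395324) = 100: 32.1 : 100.0 : 95.4 : 25.5

32.1 : 100.0 : 95.4 : 25.5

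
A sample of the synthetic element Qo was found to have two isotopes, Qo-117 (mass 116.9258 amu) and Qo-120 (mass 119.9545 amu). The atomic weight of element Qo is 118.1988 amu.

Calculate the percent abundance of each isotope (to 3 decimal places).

Qo-117: 57.969%, Qo-120: 42.031%

With x = fraction of Qo-117 (so Qo-120 is 1 − x):
116.9258·x + 119.9545·(1 − x) = 118.1988
(116.9258 − 119.9545)·x = 118.1988 − 119.9545
x = -1.7557 / -3.0287 = 0.57969 → 57.969% Qo-117, 42.031% Qo-120.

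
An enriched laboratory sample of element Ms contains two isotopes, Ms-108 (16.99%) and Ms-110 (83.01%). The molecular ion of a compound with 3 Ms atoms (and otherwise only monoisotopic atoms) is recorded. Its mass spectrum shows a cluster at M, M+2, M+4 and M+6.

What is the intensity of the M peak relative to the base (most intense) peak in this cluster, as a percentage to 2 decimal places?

0.86%

Binomial terms of (0.1699 + 0.8301)^3: M 0.0049, M+2 0.0719, M+4 0.3512, M+6 0.5720 → M+6 is the base peak.
P(M+6) = C(3,3) × 0.1699^0 × 0.8301^3 = 1 × 1.0000 × 0.57199369 = 0.571994 (base)
P(M) = C(3,0) × 0.1699^3 × 0.8301^0 = 1 × 0.00490434 × 1.0000 = 0.004904
Relative intensity = 0.004904 / 0.571994 × 100 = 0.86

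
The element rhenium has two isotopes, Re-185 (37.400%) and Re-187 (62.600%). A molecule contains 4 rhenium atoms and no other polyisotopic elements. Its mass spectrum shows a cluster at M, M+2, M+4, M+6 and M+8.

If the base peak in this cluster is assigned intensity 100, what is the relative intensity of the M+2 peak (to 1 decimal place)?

35.7

Term probabilities: M 0.0196, M+2 0.1310, M+4 0.3289, M+6 0.3670, M+8 0.1536. Base peak = M+6.
P(M+6) = C(4,3) × 0.37400^1 × 0.62600^3 = 4 × 0.3740 × 0.24531438 = 0.366990 (base)
P(M+2) = C(4,1) × 0.37400^3 × 0.62600^1 = 4 × 0.05231362 × 0.6260 = 0.130993
Relative intensity = 0.130993 / 0.366990 × 100 = 35.7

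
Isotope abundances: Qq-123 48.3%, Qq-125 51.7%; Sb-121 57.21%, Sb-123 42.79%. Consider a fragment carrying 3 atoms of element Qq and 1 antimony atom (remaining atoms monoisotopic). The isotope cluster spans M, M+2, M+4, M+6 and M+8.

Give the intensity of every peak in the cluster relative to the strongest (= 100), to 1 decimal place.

17.1 : 67.8 : 100.0 : 65.0 : 15.7

Element Qq pattern (n=3): 0.11267859 : 0.36183124 : 0.38730176 : 0.13818841
Antimony pattern (n=1): 0.5721 : 0.4279
Convolve the two distributions (both contribute in 2-u steps):
  M: 0.11267859×0.5721 = 0.064463
  M+2: 0.11267859×0.4279 + 0.36183124×0.5721 = 0.255219
  M+4: 0.36183124×0.4279 + 0.38730176×0.5721 = 0.376403
  M+6: 0.38730176×0.4279 + 0.13818841×0.5721 = 0.244784
  M+8: 0.13818841×0.4279 = 0.059131
Scale to base peak (0.376403) = 100: 17.1 : 67.8 : 100.0 : 65.0 : 15.7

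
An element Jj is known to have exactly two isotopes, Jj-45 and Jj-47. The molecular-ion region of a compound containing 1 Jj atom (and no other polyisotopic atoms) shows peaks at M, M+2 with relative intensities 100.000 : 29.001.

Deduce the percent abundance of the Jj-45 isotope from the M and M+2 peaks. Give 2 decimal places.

77.52%

Let p = fractional abundance of Jj-45. I(M+2)/I(M) = [C(1,1)·p^0·(1−p)] / p^1 = 1·(1−p)/p = 29.001/100.000 = 0.2900
(1−p)/p = 0.2900/1 = 0.2900  ⇒  p = 1/(1 + 0.2900) = 0.7752
Jj-45: 77.52%, Jj-47: 22.48%.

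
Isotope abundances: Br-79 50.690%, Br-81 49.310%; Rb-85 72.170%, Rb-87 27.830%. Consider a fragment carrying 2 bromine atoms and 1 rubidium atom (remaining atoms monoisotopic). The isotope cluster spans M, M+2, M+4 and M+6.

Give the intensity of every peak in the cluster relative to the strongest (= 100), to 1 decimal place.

Bromine pattern (n=2): 0.25694761 : 0.49990478 : 0.24314761
Rubidium pattern (n=1): 0.7217 : 0.2783
Convolve the two distributions (both contribute in 2-u steps):
  M: 0.25694761×0.7217 = 0.185439
  M+2: 0.25694761×0.2783 + 0.49990478×0.7217 = 0.432290
  M+4: 0.49990478×0.2783 + 0.24314761×0.7217 = 0.314603
  M+6: 0.24314761×0.2783 = 0.067668
Scale to base peak (0.432290) = 100: 42.9 : 100.0 : 72.8 : 15.7

42.9 : 100.0 : 72.8 : 15.7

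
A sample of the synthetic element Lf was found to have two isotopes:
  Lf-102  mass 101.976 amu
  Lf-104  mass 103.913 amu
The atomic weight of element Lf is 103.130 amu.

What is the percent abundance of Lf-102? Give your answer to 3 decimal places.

Let x be the fractional abundance of Lf-102; then Lf-104 has abundance 1 − x.
101.976·x + 103.913·(1 − x) = 103.130
(101.976 − 103.913)·x = 103.130 − 103.913
x = -0.783 / -1.937 = 0.40423 → 40.423% Lf-102, 59.577% Lf-104.

40.423%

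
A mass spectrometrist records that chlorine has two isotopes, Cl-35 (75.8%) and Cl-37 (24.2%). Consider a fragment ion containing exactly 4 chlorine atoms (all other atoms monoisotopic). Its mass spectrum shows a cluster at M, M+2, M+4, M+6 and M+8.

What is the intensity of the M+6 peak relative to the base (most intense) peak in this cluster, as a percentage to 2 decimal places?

Binomial terms of (0.758 + 0.242)^4: M 0.3301, M+2 0.4216, M+4 0.2019, M+6 0.0430, M+8 0.0034 → M+2 is the base peak.
P(M+2) = C(4,1) × 0.758^3 × 0.242^1 = 4 × 0.43551951 × 0.2420 = 0.421583 (base)
P(M+6) = C(4,3) × 0.758^1 × 0.242^3 = 4 × 0.7580 × 0.01417249 = 0.042971
Relative intensity = 0.042971 / 0.421583 × 100 = 10.19

10.19%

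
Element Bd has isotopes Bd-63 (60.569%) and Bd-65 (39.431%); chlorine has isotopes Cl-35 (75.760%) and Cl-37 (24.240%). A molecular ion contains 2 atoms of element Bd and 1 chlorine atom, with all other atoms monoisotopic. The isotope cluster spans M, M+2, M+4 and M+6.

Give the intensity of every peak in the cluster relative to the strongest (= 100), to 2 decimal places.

Element Bd pattern (n=2): 0.36686038 : 0.47765925 : 0.15548038
Chlorine pattern (n=1): 0.7576 : 0.2424
Convolve the two distributions (both contribute in 2-u steps):
  M: 0.36686038×0.7576 = 0.277933
  M+2: 0.36686038×0.2424 + 0.47765925×0.7576 = 0.450802
  M+4: 0.47765925×0.2424 + 0.15548038×0.7576 = 0.233577
  M+6: 0.15548038×0.2424 = 0.037688
Scale to base peak (0.450802) = 100: 61.65 : 100.00 : 51.81 : 8.36

61.65 : 100.00 : 51.81 : 8.36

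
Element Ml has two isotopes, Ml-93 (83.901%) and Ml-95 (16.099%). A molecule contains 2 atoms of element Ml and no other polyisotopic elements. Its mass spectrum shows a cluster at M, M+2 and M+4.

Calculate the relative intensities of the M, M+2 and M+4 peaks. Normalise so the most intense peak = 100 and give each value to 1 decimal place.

Expanding (0.83901 + 0.16099)^2:
P(M) = 0.83901^2 = 0.703938
P(M+2) = 2 × 0.83901^1 × 0.16099^1 = 0.270144
P(M+4) = 0.16099^2 = 0.025918
The M peak is largest (0.703938); scaling to 100 gives 100.0 : 38.4 : 3.7.

100.0 : 38.4 : 3.7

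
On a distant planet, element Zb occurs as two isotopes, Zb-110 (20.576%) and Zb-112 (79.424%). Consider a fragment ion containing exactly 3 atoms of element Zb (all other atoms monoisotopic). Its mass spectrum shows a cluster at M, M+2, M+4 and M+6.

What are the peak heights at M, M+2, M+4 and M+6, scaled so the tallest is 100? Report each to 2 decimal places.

1.74 : 20.13 : 77.72 : 100.00

Each Zb atom is independently Zb-110 (p = 0.20576) or Zb-112 (q = 0.79424); the cluster is the binomial expansion (p + q)^3.
P(M) = 0.20576^3 = 0.008711
P(M+2) = 3 × 0.20576^2 × 0.79424^1 = 0.100878
P(M+4) = 3 × 0.20576^1 × 0.79424^2 = 0.389391
P(M+6) = 0.79424^3 = 0.501020
The M+6 peak is largest (0.501020); scaling to 100 gives 1.74 : 20.13 : 77.72 : 100.00.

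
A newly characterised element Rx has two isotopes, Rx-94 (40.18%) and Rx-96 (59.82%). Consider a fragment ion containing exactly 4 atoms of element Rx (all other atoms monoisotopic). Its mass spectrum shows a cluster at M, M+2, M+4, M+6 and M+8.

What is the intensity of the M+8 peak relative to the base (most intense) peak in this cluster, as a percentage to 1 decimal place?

Binomial terms of (0.4018 + 0.5982)^4: M 0.0261, M+2 0.1552, M+4 0.3466, M+6 0.3440, M+8 0.1281 → M+4 is the base peak.
P(M+4) = C(4,2) × 0.4018^2 × 0.5982^2 = 6 × 0.16144324 × 0.35784324 = 0.346628 (base)
P(M+8) = C(4,4) × 0.4018^0 × 0.5982^4 = 1 × 1.0000 × 0.12805178 = 0.128052
Relative intensity = 0.128052 / 0.346628 × 100 = 36.9

36.9%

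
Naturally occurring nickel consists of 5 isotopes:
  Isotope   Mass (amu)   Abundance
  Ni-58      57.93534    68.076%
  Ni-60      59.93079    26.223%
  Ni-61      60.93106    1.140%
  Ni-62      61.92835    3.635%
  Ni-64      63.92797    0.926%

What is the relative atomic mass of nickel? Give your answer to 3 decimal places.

58.693 amu

The abundance-weighted mean is 0.68076 × 57.93534 + 0.26223 × 59.93079 + 0.01140 × 60.93106 + 0.03635 × 61.92835 + 0.00926 × 63.92797
= 39.440062 + 15.715651 + 0.694614 + 2.251096 + 0.591973 = 58.693396 amu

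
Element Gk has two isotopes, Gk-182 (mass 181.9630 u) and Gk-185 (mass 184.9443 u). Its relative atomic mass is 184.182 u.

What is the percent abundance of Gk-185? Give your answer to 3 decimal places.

With x = fraction of Gk-182 (so Gk-185 is 1 − x):
181.9630·x + 184.9443·(1 − x) = 184.182
(181.9630 − 184.9443)·x = 184.182 − 184.9443
x = -0.7623 / -2.9813 = 0.25569 → 25.569% Gk-182, 74.431% Gk-185.

74.431%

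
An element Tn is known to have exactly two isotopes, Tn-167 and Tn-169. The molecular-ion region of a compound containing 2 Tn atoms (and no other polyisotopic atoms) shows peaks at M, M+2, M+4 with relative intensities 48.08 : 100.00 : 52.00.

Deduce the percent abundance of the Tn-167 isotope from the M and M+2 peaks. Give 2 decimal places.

49.02%

Write p for the Tn-167 fraction. I(M+2)/I(M) = [C(2,1)·p^1·(1−p)] / p^2 = 2·(1−p)/p = 100.00/48.08 = 2.0799
(1−p)/p = 2.0799/2 = 1.0399  ⇒  p = 1/(1 + 1.0399) = 0.4902
Tn-167: 49.02%, Tn-169: 50.98%.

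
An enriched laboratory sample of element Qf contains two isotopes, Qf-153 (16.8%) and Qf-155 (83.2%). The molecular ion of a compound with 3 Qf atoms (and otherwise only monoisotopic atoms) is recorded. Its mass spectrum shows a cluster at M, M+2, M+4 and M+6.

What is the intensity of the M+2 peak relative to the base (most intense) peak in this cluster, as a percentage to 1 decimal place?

12.2%

Term probabilities: M 0.0047, M+2 0.0704, M+4 0.3489, M+6 0.5759. Base peak = M+6.
P(M+6) = C(3,3) × 0.168^0 × 0.832^3 = 1 × 1.0000 × 0.57593037 = 0.575930 (base)
P(M+2) = C(3,1) × 0.168^2 × 0.832^1 = 3 × 0.028224 × 0.8320 = 0.070447
Relative intensity = 0.070447 / 0.575930 × 100 = 12.2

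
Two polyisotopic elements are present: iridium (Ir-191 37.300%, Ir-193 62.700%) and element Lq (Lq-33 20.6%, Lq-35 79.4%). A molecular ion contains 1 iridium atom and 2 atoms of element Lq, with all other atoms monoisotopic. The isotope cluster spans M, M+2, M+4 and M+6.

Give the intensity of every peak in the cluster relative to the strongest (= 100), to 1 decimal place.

3.6 : 33.8 : 100.0 : 89.8

Iridium pattern (n=1): 0.3730 : 0.6270
Element Lq pattern (n=2): 0.042436 : 0.327128 : 0.630436
Convolve the two distributions (both contribute in 2-u steps):
  M: 0.3730×0.042436 = 0.015829
  M+2: 0.3730×0.327128 + 0.6270×0.042436 = 0.148626
  M+4: 0.3730×0.630436 + 0.6270×0.327128 = 0.440262
  M+6: 0.6270×0.630436 = 0.395283
Scale to base peak (0.440262) = 100: 3.6 : 33.8 : 100.0 : 89.8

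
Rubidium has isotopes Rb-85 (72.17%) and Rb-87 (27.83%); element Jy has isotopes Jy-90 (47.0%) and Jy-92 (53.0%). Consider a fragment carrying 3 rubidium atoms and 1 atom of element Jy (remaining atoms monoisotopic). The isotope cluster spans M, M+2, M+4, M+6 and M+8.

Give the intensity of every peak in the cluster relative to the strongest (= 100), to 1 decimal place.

Rubidium pattern (n=3): 0.37589809 : 0.43485841 : 0.16768892 : 0.02155458
Element Jy pattern (n=1): 0.4700 : 0.5300
Convolve the two distributions (both contribute in 2-u steps):
  M: 0.37589809×0.4700 = 0.176672
  M+2: 0.37589809×0.5300 + 0.43485841×0.4700 = 0.403609
  M+4: 0.43485841×0.5300 + 0.16768892×0.4700 = 0.309289
  M+6: 0.16768892×0.5300 + 0.02155458×0.4700 = 0.099006
  M+8: 0.02155458×0.5300 = 0.011424
Scale to base peak (0.403609) = 100: 43.8 : 100.0 : 76.6 : 24.5 : 2.8

43.8 : 100.0 : 76.6 : 24.5 : 2.8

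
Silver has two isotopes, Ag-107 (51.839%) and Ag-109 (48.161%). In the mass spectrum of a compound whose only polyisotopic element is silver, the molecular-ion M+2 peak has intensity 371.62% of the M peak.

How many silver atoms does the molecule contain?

4

For n independent Ag atoms, I(M+2)/I(M) = n · (abundance Ag-109) / (abundance Ag-107) = n · 0.48161/0.51839.
n = 3.7162 × 0.51839/0.48161 = 4.00 ≈ 4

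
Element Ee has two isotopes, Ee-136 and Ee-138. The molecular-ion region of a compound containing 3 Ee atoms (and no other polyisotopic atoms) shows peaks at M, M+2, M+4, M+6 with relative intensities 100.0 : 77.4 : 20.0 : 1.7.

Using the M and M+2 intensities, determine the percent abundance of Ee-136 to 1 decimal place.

79.5%

Let p = fractional abundance of Ee-136. I(M+2)/I(M) = [C(3,1)·p^2·(1−p)] / p^3 = 3·(1−p)/p = 77.4/100.0 = 0.7740
(1−p)/p = 0.7740/3 = 0.2580  ⇒  p = 1/(1 + 0.2580) = 0.7949
Ee-136: 79.5%, Ee-138: 20.5%.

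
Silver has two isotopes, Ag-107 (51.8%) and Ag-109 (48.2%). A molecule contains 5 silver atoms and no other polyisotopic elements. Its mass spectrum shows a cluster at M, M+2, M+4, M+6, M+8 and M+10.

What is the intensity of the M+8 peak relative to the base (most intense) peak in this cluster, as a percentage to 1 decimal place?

Binomial terms of (0.518 + 0.482)^5: M 0.0373, M+2 0.1735, M+4 0.3229, M+6 0.3005, M+8 0.1398, M+10 0.0260 → M+4 is the base peak.
P(M+4) = C(5,2) × 0.518^3 × 0.482^2 = 10 × 0.13899183 × 0.232324 = 0.322911 (base)
P(M+8) = C(5,4) × 0.518^1 × 0.482^4 = 5 × 0.5180 × 0.05397444 = 0.139794
Relative intensity = 0.139794 / 0.322911 × 100 = 43.3

43.3%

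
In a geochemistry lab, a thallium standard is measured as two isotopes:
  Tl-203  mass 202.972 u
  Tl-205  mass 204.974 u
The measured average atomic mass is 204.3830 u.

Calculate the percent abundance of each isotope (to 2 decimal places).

Writing the weighted mean with unknown fraction x of Tl-203:
202.972·x + 204.974·(1 − x) = 204.3830
(202.972 − 204.974)·x = 204.3830 − 204.974
x = -0.5910 / -2.002 = 0.29520 → 29.52% Tl-203, 70.48% Tl-205.

Tl-203: 29.52%, Tl-205: 70.48%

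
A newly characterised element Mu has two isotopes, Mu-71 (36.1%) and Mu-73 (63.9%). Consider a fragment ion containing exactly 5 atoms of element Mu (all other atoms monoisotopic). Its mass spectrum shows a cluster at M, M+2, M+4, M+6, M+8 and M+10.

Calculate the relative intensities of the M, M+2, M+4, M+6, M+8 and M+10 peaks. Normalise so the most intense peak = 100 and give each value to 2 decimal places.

Expanding (0.361 + 0.639)^5:
P(M) = 0.361^5 = 0.006131
P(M+2) = 5 × 0.361^4 × 0.639^1 = 0.054262
P(M+4) = 10 × 0.361^3 × 0.639^2 = 0.192098
P(M+6) = 10 × 0.361^2 × 0.639^3 = 0.340030
P(M+8) = 5 × 0.361^1 × 0.639^4 = 0.300941
P(M+10) = 0.639^5 = 0.106538
The M+6 peak is largest (0.340030); scaling to 100 gives 1.80 : 15.96 : 56.49 : 100.00 : 88.50 : 31.33.

1.80 : 15.96 : 56.49 : 100.00 : 88.50 : 31.33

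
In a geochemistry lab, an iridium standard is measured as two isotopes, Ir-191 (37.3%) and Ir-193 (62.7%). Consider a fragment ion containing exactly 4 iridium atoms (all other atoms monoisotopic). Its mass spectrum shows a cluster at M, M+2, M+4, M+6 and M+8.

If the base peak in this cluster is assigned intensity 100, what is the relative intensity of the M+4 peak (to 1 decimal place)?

89.2

Term probabilities: M 0.0194, M+2 0.1302, M+4 0.3282, M+6 0.3678, M+8 0.1546. Base peak = M+6.
P(M+6) = C(4,3) × 0.373^1 × 0.627^3 = 4 × 0.3730 × 0.24649188 = 0.367766 (base)
P(M+4) = C(4,2) × 0.373^2 × 0.627^2 = 6 × 0.139129 × 0.393129 = 0.328174
Relative intensity = 0.328174 / 0.367766 × 100 = 89.2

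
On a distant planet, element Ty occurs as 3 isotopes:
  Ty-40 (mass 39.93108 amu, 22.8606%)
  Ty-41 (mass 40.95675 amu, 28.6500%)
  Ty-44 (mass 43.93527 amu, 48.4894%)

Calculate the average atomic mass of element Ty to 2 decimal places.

Weight each isotope mass by its fractional abundance: 0.228606 × 39.93108 + 0.286500 × 40.95675 + 0.484894 × 43.93527
= 9.128484 + 11.734109 + 21.303949 = 42.166542 amu

42.17 amu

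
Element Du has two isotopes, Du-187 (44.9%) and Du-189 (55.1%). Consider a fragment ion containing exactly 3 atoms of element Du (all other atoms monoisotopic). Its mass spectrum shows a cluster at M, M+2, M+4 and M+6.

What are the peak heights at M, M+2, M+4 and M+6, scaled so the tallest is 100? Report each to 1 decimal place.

22.1 : 81.5 : 100.0 : 40.9

The 3 Du atoms are independent, so intensities follow the terms of (0.449 + 0.551)^3.
P(M) = 0.449^3 = 0.090519
P(M+2) = 3 × 0.449^2 × 0.551^1 = 0.333246
P(M+4) = 3 × 0.449^1 × 0.551^2 = 0.408951
P(M+6) = 0.551^3 = 0.167284
The M+4 peak is largest (0.408951); scaling to 100 gives 22.1 : 81.5 : 100.0 : 40.9.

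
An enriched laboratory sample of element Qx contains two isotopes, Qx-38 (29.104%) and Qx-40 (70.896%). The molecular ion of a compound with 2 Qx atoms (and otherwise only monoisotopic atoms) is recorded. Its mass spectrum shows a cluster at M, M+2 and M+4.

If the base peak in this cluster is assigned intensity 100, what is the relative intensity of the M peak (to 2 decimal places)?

(0.29104 + 0.70896)^2 gives M 0.0847, M+2 0.4127, M+4 0.5026; the largest is M+4.
P(M+4) = C(2,2) × 0.29104^0 × 0.70896^2 = 1 × 1.0000 × 0.50262428 = 0.502624 (base)
P(M) = C(2,0) × 0.29104^2 × 0.70896^0 = 1 × 0.08470428 × 1.0000 = 0.084704
Relative intensity = 0.084704 / 0.502624 × 100 = 16.85

16.85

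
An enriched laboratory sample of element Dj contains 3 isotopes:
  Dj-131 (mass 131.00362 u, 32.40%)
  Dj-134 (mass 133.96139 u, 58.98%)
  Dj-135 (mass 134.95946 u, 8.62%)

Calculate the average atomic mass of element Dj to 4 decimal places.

133.0891 u

Weight each isotope mass by its fractional abundance: 0.3240 × 131.00362 + 0.5898 × 133.96139 + 0.0862 × 134.95946
= 42.445173 + 79.010428 + 11.633505 = 133.089106 u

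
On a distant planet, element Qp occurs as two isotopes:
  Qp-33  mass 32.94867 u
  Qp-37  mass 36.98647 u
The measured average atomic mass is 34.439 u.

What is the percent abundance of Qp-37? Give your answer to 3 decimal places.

With x = fraction of Qp-33 (so Qp-37 is 1 − x):
32.94867·x + 36.98647·(1 − x) = 34.439
(32.94867 − 36.98647)·x = 34.439 − 36.98647
x = -2.54747 / -4.03780 = 0.63091 → 63.091% Qp-33, 36.909% Qp-37.

36.909%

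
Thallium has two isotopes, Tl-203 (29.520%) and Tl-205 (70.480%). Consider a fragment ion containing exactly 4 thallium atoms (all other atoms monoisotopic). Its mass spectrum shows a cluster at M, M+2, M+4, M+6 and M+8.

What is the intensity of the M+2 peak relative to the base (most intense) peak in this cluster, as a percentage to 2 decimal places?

17.54%

Term probabilities: M 0.0076, M+2 0.0725, M+4 0.2597, M+6 0.4134, M+8 0.2468. Base peak = M+6.
P(M+6) = C(4,3) × 0.29520^1 × 0.70480^3 = 4 × 0.2952 × 0.35010449 = 0.413403 (base)
P(M+2) = C(4,1) × 0.29520^3 × 0.70480^1 = 4 × 0.02572463 × 0.7048 = 0.072523
Relative intensity = 0.072523 / 0.413403 × 100 = 17.54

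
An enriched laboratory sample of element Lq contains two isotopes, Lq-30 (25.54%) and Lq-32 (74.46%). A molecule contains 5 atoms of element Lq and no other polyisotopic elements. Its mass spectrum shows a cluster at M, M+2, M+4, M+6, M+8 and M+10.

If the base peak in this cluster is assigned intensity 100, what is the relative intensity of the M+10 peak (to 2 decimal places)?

Binomial terms of (0.2554 + 0.7446)^5: M 0.0011, M+2 0.0158, M+4 0.0924, M+6 0.2693, M+8 0.3925, M+10 0.2289 → M+8 is the base peak.
P(M+8) = C(5,4) × 0.2554^1 × 0.7446^4 = 5 × 0.2554 × 0.30739169 = 0.392539 (base)
P(M+10) = C(5,5) × 0.2554^0 × 0.7446^5 = 1 × 1.0000 × 0.22888385 = 0.228884
Relative intensity = 0.228884 / 0.392539 × 100 = 58.31

58.31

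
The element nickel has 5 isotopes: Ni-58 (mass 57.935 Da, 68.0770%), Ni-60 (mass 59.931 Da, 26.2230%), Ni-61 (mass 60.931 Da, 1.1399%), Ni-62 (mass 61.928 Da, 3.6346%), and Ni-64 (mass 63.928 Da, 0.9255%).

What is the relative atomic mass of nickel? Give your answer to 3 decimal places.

58.693 Da

The abundance-weighted mean is 0.680770 × 57.935 + 0.262230 × 59.931 + 0.011399 × 60.931 + 0.036346 × 61.928 + 0.009255 × 63.928
= 39.4404 + 15.7157 + 0.6946 + 2.2508 + 0.5917 = 58.6932 Da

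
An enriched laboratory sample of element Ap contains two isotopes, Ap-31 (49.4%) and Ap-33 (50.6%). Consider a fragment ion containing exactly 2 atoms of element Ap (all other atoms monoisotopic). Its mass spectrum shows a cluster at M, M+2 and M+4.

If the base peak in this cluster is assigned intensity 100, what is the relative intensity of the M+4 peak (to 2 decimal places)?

51.21

Binomial terms of (0.494 + 0.506)^2: M 0.2440, M+2 0.4999, M+4 0.2560 → M+2 is the base peak.
P(M+2) = C(2,1) × 0.494^1 × 0.506^1 = 2 × 0.4940 × 0.5060 = 0.499928 (base)
P(M+4) = C(2,2) × 0.494^0 × 0.506^2 = 1 × 1.0000 × 0.256036 = 0.256036
Relative intensity = 0.256036 / 0.499928 × 100 = 51.21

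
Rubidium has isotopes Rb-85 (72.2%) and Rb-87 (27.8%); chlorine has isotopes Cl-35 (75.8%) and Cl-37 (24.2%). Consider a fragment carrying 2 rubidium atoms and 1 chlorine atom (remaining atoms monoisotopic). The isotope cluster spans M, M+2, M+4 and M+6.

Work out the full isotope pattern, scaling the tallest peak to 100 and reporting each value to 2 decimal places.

Rubidium pattern (n=2): 0.521284 : 0.401432 : 0.077284
Chlorine pattern (n=1): 0.7580 : 0.2420
Convolve the two distributions (both contribute in 2-u steps):
  M: 0.521284×0.7580 = 0.395133
  M+2: 0.521284×0.2420 + 0.401432×0.7580 = 0.430436
  M+4: 0.401432×0.2420 + 0.077284×0.7580 = 0.155728
  M+6: 0.077284×0.2420 = 0.018703
Scale to base peak (0.430436) = 100: 91.80 : 100.00 : 36.18 : 4.35

91.80 : 100.00 : 36.18 : 4.35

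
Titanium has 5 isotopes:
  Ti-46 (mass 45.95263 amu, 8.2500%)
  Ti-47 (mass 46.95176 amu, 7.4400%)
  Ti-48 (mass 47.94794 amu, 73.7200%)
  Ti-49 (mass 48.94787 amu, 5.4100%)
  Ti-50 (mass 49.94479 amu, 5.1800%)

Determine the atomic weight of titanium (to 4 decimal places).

The abundance-weighted mean is 0.082500 × 45.95263 + 0.074400 × 46.95176 + 0.737200 × 47.94794 + 0.054100 × 48.94787 + 0.051800 × 49.94479
= 3.791092 + 3.493211 + 35.347221 + 2.648080 + 2.587140 = 47.866744 amu

47.8667 amu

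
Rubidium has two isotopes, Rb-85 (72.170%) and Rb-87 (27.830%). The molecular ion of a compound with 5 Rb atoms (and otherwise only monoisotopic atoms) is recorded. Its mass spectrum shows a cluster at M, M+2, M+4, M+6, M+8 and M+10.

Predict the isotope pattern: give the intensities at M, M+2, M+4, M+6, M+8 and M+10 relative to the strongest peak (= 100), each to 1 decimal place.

51.9 : 100.0 : 77.1 : 29.7 : 5.7 : 0.4

The 5 Rb atoms are independent, so intensities follow the terms of (0.72170 + 0.27830)^5.
P(M) = 0.72170^5 = 0.195787
P(M+2) = 5 × 0.72170^4 × 0.27830^1 = 0.377494
P(M+4) = 10 × 0.72170^3 × 0.27830^2 = 0.291136
P(M+6) = 10 × 0.72170^2 × 0.27830^3 = 0.112267
P(M+8) = 5 × 0.72170^1 × 0.27830^4 = 0.021646
P(M+10) = 0.27830^5 = 0.001669
The M+2 peak is largest (0.377494); scaling to 100 gives 51.9 : 100.0 : 77.1 : 29.7 : 5.7 : 0.4.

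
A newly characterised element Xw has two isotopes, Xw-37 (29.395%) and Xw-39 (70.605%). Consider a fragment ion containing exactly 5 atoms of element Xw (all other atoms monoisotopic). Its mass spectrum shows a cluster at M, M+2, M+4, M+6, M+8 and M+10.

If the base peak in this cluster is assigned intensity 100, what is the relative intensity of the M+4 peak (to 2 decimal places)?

(0.29395 + 0.70605)^5 gives M 0.0022, M+2 0.0264, M+4 0.1266, M+6 0.3041, M+8 0.3652, M+10 0.1755; the largest is M+8.
P(M+8) = C(5,4) × 0.29395^1 × 0.70605^4 = 5 × 0.29395 × 0.24850883 = 0.365246 (base)
P(M+4) = C(5,2) × 0.29395^3 × 0.70605^2 = 10 × 0.02539922 × 0.4985066 = 0.126617
Relative intensity = 0.126617 / 0.365246 × 100 = 34.67

34.67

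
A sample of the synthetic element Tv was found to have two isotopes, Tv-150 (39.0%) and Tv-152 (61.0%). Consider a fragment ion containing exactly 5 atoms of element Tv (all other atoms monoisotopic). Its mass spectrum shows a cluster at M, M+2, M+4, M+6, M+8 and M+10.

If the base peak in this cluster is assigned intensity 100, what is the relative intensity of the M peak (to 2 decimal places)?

2.61

Binomial terms of (0.390 + 0.610)^5: M 0.0090, M+2 0.0706, M+4 0.2207, M+6 0.3452, M+8 0.2700, M+10 0.0845 → M+6 is the base peak.
P(M+6) = C(5,3) × 0.390^2 × 0.610^3 = 10 × 0.1521 × 0.226981 = 0.345238 (base)
P(M) = C(5,0) × 0.390^5 × 0.610^0 = 1 × 0.00902242 × 1.0000 = 0.009022
Relative intensity = 0.009022 / 0.345238 × 100 = 2.61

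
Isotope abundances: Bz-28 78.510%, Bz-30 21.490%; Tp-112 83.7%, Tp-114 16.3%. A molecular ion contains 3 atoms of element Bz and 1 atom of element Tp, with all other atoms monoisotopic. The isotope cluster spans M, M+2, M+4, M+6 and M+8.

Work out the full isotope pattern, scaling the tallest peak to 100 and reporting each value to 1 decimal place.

98.4 : 100.0 : 37.9 : 6.3 : 0.4

Element Bz pattern (n=3): 0.48392152 : 0.39738148 : 0.10877249 : 0.00992451
Element Tp pattern (n=1): 0.8370 : 0.1630
Convolve the two distributions (both contribute in 2-u steps):
  M: 0.48392152×0.8370 = 0.405042
  M+2: 0.48392152×0.1630 + 0.39738148×0.8370 = 0.411488
  M+4: 0.39738148×0.1630 + 0.10877249×0.8370 = 0.155816
  M+6: 0.10877249×0.1630 + 0.00992451×0.8370 = 0.026037
  M+8: 0.00992451×0.1630 = 0.001618
Scale to base peak (0.411488) = 100: 98.4 : 100.0 : 37.9 : 6.3 : 0.4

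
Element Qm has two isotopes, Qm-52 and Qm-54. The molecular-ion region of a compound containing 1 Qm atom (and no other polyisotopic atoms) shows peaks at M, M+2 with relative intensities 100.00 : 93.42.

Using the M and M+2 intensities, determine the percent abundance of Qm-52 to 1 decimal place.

51.7%

Let p = fractional abundance of Qm-52. I(M+2)/I(M) = [C(1,1)·p^0·(1−p)] / p^1 = 1·(1−p)/p = 93.42/100.00 = 0.9342
(1−p)/p = 0.9342/1 = 0.9342  ⇒  p = 1/(1 + 0.9342) = 0.5170
Qm-52: 51.7%, Qm-54: 48.3%.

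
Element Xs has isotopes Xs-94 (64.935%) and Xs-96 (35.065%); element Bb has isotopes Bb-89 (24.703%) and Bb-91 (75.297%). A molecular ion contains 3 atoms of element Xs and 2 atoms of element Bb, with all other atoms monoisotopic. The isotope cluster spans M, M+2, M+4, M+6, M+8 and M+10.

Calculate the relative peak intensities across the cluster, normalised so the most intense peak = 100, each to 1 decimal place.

4.9 : 37.6 : 97.6 : 100.0 : 44.2 : 7.1

Element Xs pattern (n=3): 0.27380195 : 0.44356042 : 0.23952331 : 0.04311432
Element Bb pattern (n=2): 0.06102382 : 0.37201236 : 0.56696382
Convolve the two distributions (both contribute in 2-u steps):
  M: 0.27380195×0.06102382 = 0.016708
  M+2: 0.27380195×0.37201236 + 0.44356042×0.06102382 = 0.128925
  M+4: 0.27380195×0.56696382 + 0.44356042×0.37201236 + 0.23952331×0.06102382 = 0.334862
  M+6: 0.44356042×0.56696382 + 0.23952331×0.37201236 + 0.04311432×0.06102382 = 0.343219
  M+8: 0.23952331×0.56696382 + 0.04311432×0.37201236 = 0.151840
  M+10: 0.04311432×0.56696382 = 0.024444
Scale to base peak (0.343219) = 100: 4.9 : 37.6 : 97.6 : 100.0 : 44.2 : 7.1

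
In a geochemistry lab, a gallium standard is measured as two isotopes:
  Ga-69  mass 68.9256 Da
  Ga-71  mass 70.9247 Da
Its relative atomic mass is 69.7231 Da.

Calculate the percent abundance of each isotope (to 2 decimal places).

With x = fraction of Ga-69 (so Ga-71 is 1 − x):
68.9256·x + 70.9247·(1 − x) = 69.7231
(68.9256 − 70.9247)·x = 69.7231 − 70.9247
x = -1.2016 / -1.9991 = 0.60107 → 60.11% Ga-69, 39.89% Ga-71.

Ga-69: 60.11%, Ga-71: 39.89%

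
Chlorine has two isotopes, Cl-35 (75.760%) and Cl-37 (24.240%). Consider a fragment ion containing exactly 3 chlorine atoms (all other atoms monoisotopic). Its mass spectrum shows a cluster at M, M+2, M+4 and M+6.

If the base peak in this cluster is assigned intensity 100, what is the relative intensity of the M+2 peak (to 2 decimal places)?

(0.75760 + 0.24240)^3 gives M 0.4348, M+2 0.4174, M+4 0.1335, M+6 0.0142; the largest is M.
P(M) = C(3,0) × 0.75760^3 × 0.24240^0 = 1 × 0.4348304 × 1.0000 = 0.434830 (base)
P(M+2) = C(3,1) × 0.75760^2 × 0.24240^1 = 3 × 0.57395776 × 0.2424 = 0.417382
Relative intensity = 0.417382 / 0.434830 × 100 = 95.99

95.99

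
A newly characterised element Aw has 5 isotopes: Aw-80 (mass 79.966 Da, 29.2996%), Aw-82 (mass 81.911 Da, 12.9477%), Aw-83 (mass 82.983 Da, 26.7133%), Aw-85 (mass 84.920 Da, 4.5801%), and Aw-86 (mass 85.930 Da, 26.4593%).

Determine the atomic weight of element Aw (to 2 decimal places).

Weight each isotope mass by its fractional abundance: 0.292996 × 79.966 + 0.129477 × 81.911 + 0.267133 × 82.983 + 0.045801 × 84.920 + 0.264593 × 85.930
= 23.4297 + 10.6056 + 22.1675 + 3.8894 + 22.7365 = 82.8287 Da

82.83 Da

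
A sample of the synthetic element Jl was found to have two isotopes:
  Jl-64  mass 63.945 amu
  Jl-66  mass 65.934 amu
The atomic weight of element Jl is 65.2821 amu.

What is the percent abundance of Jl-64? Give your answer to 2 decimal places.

With x = fraction of Jl-64 (so Jl-66 is 1 − x):
63.945·x + 65.934·(1 − x) = 65.2821
(63.945 − 65.934)·x = 65.2821 − 65.934
x = -0.6519 / -1.989 = 0.32775 → 32.78% Jl-64, 67.22% Jl-66.

32.78%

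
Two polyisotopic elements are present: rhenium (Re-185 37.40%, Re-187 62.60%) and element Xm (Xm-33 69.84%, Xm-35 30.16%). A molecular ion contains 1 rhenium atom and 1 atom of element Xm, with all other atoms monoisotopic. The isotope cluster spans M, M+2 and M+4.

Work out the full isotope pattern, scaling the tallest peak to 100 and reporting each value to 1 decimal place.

47.5 : 100.0 : 34.3

Rhenium pattern (n=1): 0.3740 : 0.6260
Element Xm pattern (n=1): 0.6984 : 0.3016
Convolve the two distributions (both contribute in 2-u steps):
  M: 0.3740×0.6984 = 0.261202
  M+2: 0.3740×0.3016 + 0.6260×0.6984 = 0.549997
  M+4: 0.6260×0.3016 = 0.188802
Scale to base peak (0.549997) = 100: 47.5 : 100.0 : 34.3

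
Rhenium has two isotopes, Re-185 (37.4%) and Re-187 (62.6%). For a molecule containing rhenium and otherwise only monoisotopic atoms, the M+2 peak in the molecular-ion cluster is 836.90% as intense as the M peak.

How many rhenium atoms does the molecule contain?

The M+2/M ratio from n Re atoms is n · q/p = n · 0.626/0.374.
n = 8.3690 × 0.374/0.626 = 5.00 ≈ 5

5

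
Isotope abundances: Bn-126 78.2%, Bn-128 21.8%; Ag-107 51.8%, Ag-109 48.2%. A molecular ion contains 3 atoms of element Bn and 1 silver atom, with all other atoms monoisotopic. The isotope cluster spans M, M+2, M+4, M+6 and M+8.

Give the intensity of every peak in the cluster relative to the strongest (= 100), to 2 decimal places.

Element Bn pattern (n=3): 0.47821177 : 0.3999367 : 0.1114913 : 0.01036023
Silver pattern (n=1): 0.5180 : 0.4820
Convolve the two distributions (both contribute in 2-u steps):
  M: 0.47821177×0.5180 = 0.247714
  M+2: 0.47821177×0.4820 + 0.3999367×0.5180 = 0.437665
  M+4: 0.3999367×0.4820 + 0.1114913×0.5180 = 0.250522
  M+6: 0.1114913×0.4820 + 0.01036023×0.5180 = 0.059105
  M+8: 0.01036023×0.4820 = 0.004994
Scale to base peak (0.437665) = 100: 56.60 : 100.00 : 57.24 : 13.50 : 1.14

56.60 : 100.00 : 57.24 : 13.50 : 1.14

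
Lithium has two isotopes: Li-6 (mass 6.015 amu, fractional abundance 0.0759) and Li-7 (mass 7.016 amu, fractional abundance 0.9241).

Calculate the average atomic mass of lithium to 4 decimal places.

6.9400 amu

Ar = Σ fᵢ·mᵢ = 0.0759 × 6.015 + 0.9241 × 7.016
= 0.45654 + 6.48349 = 6.94003 amu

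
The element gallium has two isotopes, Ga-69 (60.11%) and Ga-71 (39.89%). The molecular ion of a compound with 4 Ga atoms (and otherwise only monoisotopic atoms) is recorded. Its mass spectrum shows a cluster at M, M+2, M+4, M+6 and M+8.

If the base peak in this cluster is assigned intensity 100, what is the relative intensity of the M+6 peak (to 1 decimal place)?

44.0

Term probabilities: M 0.1306, M+2 0.3465, M+4 0.3450, M+6 0.1526, M+8 0.0253. Base peak = M+2.
P(M+2) = C(4,1) × 0.6011^3 × 0.3989^1 = 4 × 0.21719018 × 0.3989 = 0.346549 (base)
P(M+6) = C(4,3) × 0.6011^1 × 0.3989^3 = 4 × 0.6011 × 0.06347345 = 0.152616
Relative intensity = 0.152616 / 0.346549 × 100 = 44.0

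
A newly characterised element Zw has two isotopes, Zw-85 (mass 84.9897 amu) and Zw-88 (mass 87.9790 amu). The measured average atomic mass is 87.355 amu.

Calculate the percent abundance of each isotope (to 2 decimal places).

With x = fraction of Zw-85 (so Zw-88 is 1 − x):
84.9897·x + 87.9790·(1 − x) = 87.355
(84.9897 − 87.9790)·x = 87.355 − 87.9790
x = -0.6240 / -2.9893 = 0.20874 → 20.87% Zw-85, 79.13% Zw-88.

Zw-85: 20.87%, Zw-88: 79.13%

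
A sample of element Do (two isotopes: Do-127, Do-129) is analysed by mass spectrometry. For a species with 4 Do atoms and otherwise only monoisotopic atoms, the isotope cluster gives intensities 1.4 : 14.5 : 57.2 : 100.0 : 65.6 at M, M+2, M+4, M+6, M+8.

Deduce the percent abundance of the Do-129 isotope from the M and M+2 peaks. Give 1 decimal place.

If p is the fraction of Do that is Do-127, then I(M+2)/I(M) = [C(4,1)·p^3·(1−p)] / p^4 = 4·(1−p)/p = 14.5/1.4 = 10.3571
(1−p)/p = 10.3571/4 = 2.5893  ⇒  p = 1/(1 + 2.5893) = 0.2786
Do-127: 27.9%, Do-129: 72.1%.

72.1%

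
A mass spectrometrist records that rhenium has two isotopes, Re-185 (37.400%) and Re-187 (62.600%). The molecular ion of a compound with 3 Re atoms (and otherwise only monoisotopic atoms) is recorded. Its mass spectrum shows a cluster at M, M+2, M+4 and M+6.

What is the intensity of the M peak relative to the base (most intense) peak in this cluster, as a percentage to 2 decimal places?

Binomial terms of (0.37400 + 0.62600)^3: M 0.0523, M+2 0.2627, M+4 0.4397, M+6 0.2453 → M+4 is the base peak.
P(M+4) = C(3,2) × 0.37400^1 × 0.62600^2 = 3 × 0.3740 × 0.391876 = 0.439685 (base)
P(M) = C(3,0) × 0.37400^3 × 0.62600^0 = 1 × 0.05231362 × 1.0000 = 0.052314
Relative intensity = 0.052314 / 0.439685 × 100 = 11.90

11.90%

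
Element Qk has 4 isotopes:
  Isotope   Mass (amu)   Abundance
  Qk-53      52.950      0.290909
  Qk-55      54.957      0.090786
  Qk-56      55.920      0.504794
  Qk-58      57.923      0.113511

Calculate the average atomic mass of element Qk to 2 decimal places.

Weight each isotope mass by its fractional abundance: 0.290909 × 52.950 + 0.090786 × 54.957 + 0.504794 × 55.920 + 0.113511 × 57.923
= 15.4036 + 4.9893 + 28.2281 + 6.5749 = 55.1959 amu

55.20 amu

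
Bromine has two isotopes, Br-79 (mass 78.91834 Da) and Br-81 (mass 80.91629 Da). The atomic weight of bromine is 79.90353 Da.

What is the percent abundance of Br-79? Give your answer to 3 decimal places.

Let x be the fractional abundance of Br-79; then Br-81 has abundance 1 − x.
78.91834·x + 80.91629·(1 − x) = 79.90353
(78.91834 − 80.91629)·x = 79.90353 − 80.91629
x = -1.01276 / -1.99795 = 0.50690 → 50.690% Br-79, 49.310% Br-81.

50.690%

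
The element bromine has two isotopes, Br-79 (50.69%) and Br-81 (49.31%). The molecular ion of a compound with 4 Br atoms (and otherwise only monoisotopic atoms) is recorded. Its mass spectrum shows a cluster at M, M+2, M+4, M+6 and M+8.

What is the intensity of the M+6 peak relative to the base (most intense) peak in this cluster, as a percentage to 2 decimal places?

64.85%

Binomial terms of (0.5069 + 0.4931)^4: M 0.0660, M+2 0.2569, M+4 0.3749, M+6 0.2431, M+8 0.0591 → M+4 is the base peak.
P(M+4) = C(4,2) × 0.5069^2 × 0.4931^2 = 6 × 0.25694761 × 0.24314761 = 0.374857 (base)
P(M+6) = C(4,3) × 0.5069^1 × 0.4931^3 = 4 × 0.5069 × 0.11989609 = 0.243101
Relative intensity = 0.243101 / 0.374857 × 100 = 64.85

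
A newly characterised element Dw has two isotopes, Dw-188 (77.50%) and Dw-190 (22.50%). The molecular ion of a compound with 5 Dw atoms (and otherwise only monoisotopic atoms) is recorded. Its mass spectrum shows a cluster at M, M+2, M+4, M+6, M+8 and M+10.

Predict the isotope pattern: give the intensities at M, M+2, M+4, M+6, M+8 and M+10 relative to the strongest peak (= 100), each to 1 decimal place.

68.9 : 100.0 : 58.1 : 16.9 : 2.4 : 0.1

Each Dw atom is independently Dw-188 (p = 0.7750) or Dw-190 (q = 0.2250); the cluster is the binomial expansion (p + q)^5.
P(M) = 0.7750^5 = 0.279582
P(M+2) = 5 × 0.7750^4 × 0.2250^1 = 0.405844
P(M+4) = 10 × 0.7750^3 × 0.2250^2 = 0.235651
P(M+6) = 10 × 0.7750^2 × 0.2250^3 = 0.068415
P(M+8) = 5 × 0.7750^1 × 0.2250^4 = 0.009931
P(M+10) = 0.2250^5 = 0.000577
The M+2 peak is largest (0.405844); scaling to 100 gives 68.9 : 100.0 : 58.1 : 16.9 : 2.4 : 0.1.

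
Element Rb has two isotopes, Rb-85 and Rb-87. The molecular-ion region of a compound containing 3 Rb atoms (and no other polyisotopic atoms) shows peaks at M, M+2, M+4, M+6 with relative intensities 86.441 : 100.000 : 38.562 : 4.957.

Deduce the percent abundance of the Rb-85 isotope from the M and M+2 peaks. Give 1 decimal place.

If p is the fraction of Rb that is Rb-85, then I(M+2)/I(M) = [C(3,1)·p^2·(1−p)] / p^3 = 3·(1−p)/p = 100.000/86.441 = 1.1569
(1−p)/p = 1.1569/3 = 0.3856  ⇒  p = 1/(1 + 0.3856) = 0.7217
Rb-85: 72.2%, Rb-87: 27.8%.

72.2%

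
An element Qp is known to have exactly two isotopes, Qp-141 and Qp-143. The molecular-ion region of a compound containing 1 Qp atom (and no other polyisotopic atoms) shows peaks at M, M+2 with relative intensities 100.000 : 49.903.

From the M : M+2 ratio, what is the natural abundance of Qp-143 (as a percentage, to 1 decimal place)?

Let p = fractional abundance of Qp-141. I(M+2)/I(M) = [C(1,1)·p^0·(1−p)] / p^1 = 1·(1−p)/p = 49.903/100.000 = 0.4990
(1−p)/p = 0.4990/1 = 0.4990  ⇒  p = 1/(1 + 0.4990) = 0.6671
Qp-141: 66.7%, Qp-143: 33.3%.

33.3%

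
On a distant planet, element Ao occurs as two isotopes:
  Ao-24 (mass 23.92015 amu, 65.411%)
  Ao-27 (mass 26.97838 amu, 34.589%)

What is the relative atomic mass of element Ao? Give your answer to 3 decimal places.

24.978 amu

Average mass = Σ (abundance × isotope mass) = 0.65411 × 23.92015 + 0.34589 × 26.97838
= 15.646409 + 9.331552 = 24.977961 amu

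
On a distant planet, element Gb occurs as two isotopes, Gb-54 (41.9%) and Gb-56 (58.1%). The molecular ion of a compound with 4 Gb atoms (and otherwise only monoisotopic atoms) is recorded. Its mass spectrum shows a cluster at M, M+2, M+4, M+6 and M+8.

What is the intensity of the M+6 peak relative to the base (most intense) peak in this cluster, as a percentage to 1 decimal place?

Term probabilities: M 0.0308, M+2 0.1710, M+4 0.3556, M+6 0.3287, M+8 0.1139. Base peak = M+4.
P(M+4) = C(4,2) × 0.419^2 × 0.581^2 = 6 × 0.175561 × 0.337561 = 0.355575 (base)
P(M+6) = C(4,3) × 0.419^1 × 0.581^3 = 4 × 0.4190 × 0.19612294 = 0.328702
Relative intensity = 0.328702 / 0.355575 × 100 = 92.4

92.4%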